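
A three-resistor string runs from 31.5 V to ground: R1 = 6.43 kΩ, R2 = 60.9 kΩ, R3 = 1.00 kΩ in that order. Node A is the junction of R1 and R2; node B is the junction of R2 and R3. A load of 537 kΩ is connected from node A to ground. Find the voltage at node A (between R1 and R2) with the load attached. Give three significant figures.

Below node A the series string R2+R3 = 61.90 kΩ sits in parallel with the 537 kΩ load: 55.50 kΩ.
V_A = 31.5 × 55.50/(6.43 + 55.50) = 28.2 V.

V ≈ 28.2 V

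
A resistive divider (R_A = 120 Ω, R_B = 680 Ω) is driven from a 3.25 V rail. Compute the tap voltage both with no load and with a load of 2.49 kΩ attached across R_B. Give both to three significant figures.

Unloaded: 2.76 V; loaded: 2.65 V

Open-circuit: V = 3.25 × 680/(120 + 680) = 2.76 V.
With the load, R_B becomes R_B‖R_L = 534.1 Ω, so V = 3.25 × 534.1/654.1 = 2.65 V.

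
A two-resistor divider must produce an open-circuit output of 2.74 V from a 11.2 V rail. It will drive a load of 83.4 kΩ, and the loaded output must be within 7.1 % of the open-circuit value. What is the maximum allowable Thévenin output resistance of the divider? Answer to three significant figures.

R_th ≤ 6.37 kΩ

Loading drop = R_th/(R_th + R_L) ≤ 0.0710, so R_th ≤ R_L · ε/(1−ε) = 83.4 kΩ × 0.0710/0.9290 = 6.37 kΩ.
(Any R1, R2 with R2/(R1+R2) = 0.245 and R1‖R2 ≤ 6.37 kΩ will meet the spec.)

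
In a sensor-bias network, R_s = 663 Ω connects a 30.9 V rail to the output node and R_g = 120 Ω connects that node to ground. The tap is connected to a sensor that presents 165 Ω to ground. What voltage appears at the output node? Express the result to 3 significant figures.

V_out ≈ 2.93 V

The load sits in parallel with R_g: R_g‖R_L = (120 × 165) / (120 + 165) = 69.47 Ω.
V_out = 30.9 × 69.47 / (663 + 69.47) = 30.9 × 69.47/732.5 = 2.93 V.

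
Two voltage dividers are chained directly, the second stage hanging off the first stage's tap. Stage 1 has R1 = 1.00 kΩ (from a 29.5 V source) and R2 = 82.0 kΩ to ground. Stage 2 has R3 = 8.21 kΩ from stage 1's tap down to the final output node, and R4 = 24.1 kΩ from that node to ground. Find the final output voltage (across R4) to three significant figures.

Stage 2 presents R3+R4 = 32.31 kΩ as a load on stage 1's tap.
Stage 1's lower leg becomes R2‖(R3+R4) = 23.18 kΩ, so V_mid = 29.5 × 23.18/24.18 = 28.28 V.
Stage 2 is itself unloaded: V_out = V_mid × R4/(R3+R4) = 28.28 × 24.1/32.31 = 21.1 V.

V_out ≈ 21.1 V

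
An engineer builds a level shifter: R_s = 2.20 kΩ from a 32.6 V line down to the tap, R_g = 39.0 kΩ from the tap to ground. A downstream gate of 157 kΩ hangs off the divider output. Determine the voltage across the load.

V_out ≈ 30.5 V

The load sits in parallel with R_g: R_g‖R_L = (39.0 × 157) / (39.0 + 157) = 31.24 kΩ.
V_out = 32.6 × 31.24 / (2.20 + 31.24) = 32.6 × 31.24/33.44 = 30.5 V.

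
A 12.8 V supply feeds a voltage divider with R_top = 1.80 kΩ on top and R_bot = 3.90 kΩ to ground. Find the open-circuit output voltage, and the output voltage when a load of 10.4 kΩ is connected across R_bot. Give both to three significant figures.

Open-circuit: V = 12.8 × 3.90/(1.80 + 3.90) = 8.76 V.
With the load, R_bot becomes R_bot‖R_L = 2.836 kΩ, so V = 12.8 × 2.836/4.636 = 7.83 V.

Unloaded: 8.76 V; loaded: 7.83 V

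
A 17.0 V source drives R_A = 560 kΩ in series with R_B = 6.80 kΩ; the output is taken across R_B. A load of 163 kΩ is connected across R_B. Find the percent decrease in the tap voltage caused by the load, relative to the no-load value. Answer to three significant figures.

The divider's output (Thévenin) resistance is R_A‖R_B = 6.718 kΩ.
Fractional drop under load = R_th/(R_th + R_L) = 6.718 / (6.718 + 163) = 0.03959.
So the output falls by 3.96 %.

3.96 %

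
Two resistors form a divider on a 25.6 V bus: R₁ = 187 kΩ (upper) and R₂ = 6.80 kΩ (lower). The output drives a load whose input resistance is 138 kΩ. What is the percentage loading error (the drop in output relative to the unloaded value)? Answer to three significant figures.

The divider's output (Thévenin) resistance is R₁‖R₂ = 6.561 kΩ.
Fractional drop under load = R_th/(R_th + R_L) = 6.561 / (6.561 + 138) = 0.04539.
So the output falls by 4.54 %.

4.54 %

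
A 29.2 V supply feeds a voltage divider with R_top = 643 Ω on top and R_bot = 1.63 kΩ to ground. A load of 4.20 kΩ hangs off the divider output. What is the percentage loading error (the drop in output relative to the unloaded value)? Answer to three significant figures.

9.89 %

The divider's output (Thévenin) resistance is R_top‖R_bot = 461.1 Ω.
Fractional drop under load = R_th/(R_th + R_L) = 461.1 / (461.1 + 4200) = 0.09893.
So the output falls by 9.89 %.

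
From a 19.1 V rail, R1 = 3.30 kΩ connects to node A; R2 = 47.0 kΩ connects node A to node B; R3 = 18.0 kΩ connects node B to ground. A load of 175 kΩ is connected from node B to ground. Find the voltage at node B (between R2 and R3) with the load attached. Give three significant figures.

V ≈ 4.68 V

At node B, R3 is in parallel with the load: R3‖R_L = 16.32 kΩ.
Below node A the resistance is R2 + (R3‖R_L) = 63.32 kΩ, so V_A = 19.1 × 63.32/66.62 = 18.15 V.
Then V_B = V_A × (R3‖R_L)/(R2 + R3‖R_L) = 18.15 × 16.32/63.32 = 4.68 V.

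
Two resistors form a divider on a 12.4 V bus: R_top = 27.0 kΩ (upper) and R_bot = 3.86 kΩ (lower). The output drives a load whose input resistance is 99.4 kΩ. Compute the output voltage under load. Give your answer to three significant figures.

The load sits in parallel with R_bot: R_bot‖R_L = (3.86 × 99.4) / (3.86 + 99.4) = 3.716 kΩ.
V_out = 12.4 × 3.716 / (27.0 + 3.716) = 12.4 × 3.716/30.72 = 1.50 V.

V_out ≈ 1.50 V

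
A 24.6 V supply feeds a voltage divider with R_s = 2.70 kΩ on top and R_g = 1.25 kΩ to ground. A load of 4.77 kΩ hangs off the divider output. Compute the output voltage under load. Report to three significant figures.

The load sits in parallel with R_g: R_g‖R_L = (1.25 × 4.77) / (1.25 + 4.77) = 0.9904 kΩ.
V_out = 24.6 × 0.9904 / (2.70 + 0.9904) = 24.6 × 0.9904/3.690 = 6.60 V.
(Unloaded it would have been 7.78 V.)

V_out ≈ 6.60 V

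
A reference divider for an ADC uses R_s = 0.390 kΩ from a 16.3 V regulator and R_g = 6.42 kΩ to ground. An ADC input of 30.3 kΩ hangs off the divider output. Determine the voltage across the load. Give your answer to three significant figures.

V_out ≈ 15.2 V

The load sits in parallel with R_g: R_g‖R_L = (6420 × 30300) / (6420 + 30300) = 5298 Ω.
V_out = 16.3 × 5298 / (390 + 5298) = 16.3 × 5298/5688 = 15.2 V.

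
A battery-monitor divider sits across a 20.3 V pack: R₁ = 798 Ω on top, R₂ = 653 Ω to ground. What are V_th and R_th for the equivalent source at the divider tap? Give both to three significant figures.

V_th = 9.14 V, R_th = 359 Ω

V_th is the open-circuit tap voltage: 20.3 × 653/(798 + 653) = 9.14 V.
With the supply zeroed, R₁ and R₂ appear in parallel from the tap: R_th = R₁‖R₂ = (798 × 653)/1451 = 359 Ω.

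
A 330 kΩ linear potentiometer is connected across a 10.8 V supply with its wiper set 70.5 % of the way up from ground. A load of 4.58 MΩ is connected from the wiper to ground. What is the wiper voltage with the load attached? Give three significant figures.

The wiper splits the pot into (1−α)R = 97.35 kΩ above and αR = 232.7 kΩ below.
Lower section ‖ load = 221.4 kΩ.
V_wiper = 10.8 × 221.4/(97.35 + 221.4) = 7.50 V.

V ≈ 7.50 V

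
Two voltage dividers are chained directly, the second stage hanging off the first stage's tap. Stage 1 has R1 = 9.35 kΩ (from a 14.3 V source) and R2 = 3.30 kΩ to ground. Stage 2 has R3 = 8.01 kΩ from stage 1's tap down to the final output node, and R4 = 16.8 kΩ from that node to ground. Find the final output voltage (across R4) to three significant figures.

V_out ≈ 2.30 V

Stage 2 presents R3+R4 = 24.81 kΩ as a load on stage 1's tap.
Stage 1's lower leg becomes R2‖(R3+R4) = 2.913 kΩ, so V_mid = 14.3 × 2.913/12.26 = 3.397 V.
Stage 2 is itself unloaded: V_out = V_mid × R4/(R3+R4) = 3.397 × 16.8/24.81 = 2.30 V.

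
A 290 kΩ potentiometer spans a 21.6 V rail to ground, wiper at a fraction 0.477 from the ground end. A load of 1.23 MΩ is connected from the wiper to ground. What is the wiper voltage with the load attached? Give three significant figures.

V ≈ 9.73 V

The wiper splits the pot into (1−α)R = 151.7 kΩ above and αR = 138.3 kΩ below.
Lower section ‖ load = 124.3 kΩ.
V_wiper = 21.6 × 124.3/(151.7 + 124.3) = 9.73 V.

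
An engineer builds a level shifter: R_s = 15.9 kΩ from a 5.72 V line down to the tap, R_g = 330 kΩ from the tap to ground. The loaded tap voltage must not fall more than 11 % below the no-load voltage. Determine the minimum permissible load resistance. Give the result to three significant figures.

Output resistance R_th = R_s‖R_g = (15.9 × 330)/345.9 = 15.17 kΩ.
The fractional drop is R_th/(R_th + R_L); requiring this ≤ 0.110 gives R_L ≥ R_th(1/0.110 − 1) = 15.17 × 8.091 = 123 kΩ.

R_L(min) ≈ 123 kΩ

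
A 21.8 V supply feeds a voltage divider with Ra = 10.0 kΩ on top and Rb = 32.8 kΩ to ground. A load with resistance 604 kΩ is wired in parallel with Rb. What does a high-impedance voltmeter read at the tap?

V_out ≈ 16.5 V

The load sits in parallel with Rb: Rb‖R_L = (32.8 × 604) / (32.8 + 604) = 31.11 kΩ.
V_out = 21.8 × 31.11 / (10.0 + 31.11) = 21.8 × 31.11/41.11 = 16.5 V.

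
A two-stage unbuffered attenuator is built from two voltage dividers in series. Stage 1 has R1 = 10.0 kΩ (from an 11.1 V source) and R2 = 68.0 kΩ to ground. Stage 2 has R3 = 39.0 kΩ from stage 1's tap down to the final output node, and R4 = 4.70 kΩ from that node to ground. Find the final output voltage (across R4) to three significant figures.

Stage 2 presents R3+R4 = 43.70 kΩ as a load on stage 1's tap.
Stage 1's lower leg becomes R2‖(R3+R4) = 26.60 kΩ, so V_mid = 11.1 × 26.60/36.60 = 8.067 V.
Stage 2 is itself unloaded: V_out = V_mid × R4/(R3+R4) = 8.067 × 4.70/43.70 = 0.868 V.

V_out ≈ 0.868 V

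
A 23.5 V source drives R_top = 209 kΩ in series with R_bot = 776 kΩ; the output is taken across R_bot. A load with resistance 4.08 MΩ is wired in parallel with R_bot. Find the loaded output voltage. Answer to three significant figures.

The load sits in parallel with R_bot: R_bot‖R_L = (776 × 4080) / (776 + 4080) = 652.0 kΩ.
V_out = 23.5 × 652.0 / (209 + 652.0) = 23.5 × 652.0/861.0 = 17.8 V.

V_out ≈ 17.8 V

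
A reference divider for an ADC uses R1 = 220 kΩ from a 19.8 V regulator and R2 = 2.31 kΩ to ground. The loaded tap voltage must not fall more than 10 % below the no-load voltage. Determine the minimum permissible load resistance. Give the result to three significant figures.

Output resistance R_th = R1‖R2 = (220 × 2.31)/222.3 = 2.286 kΩ.
The fractional drop is R_th/(R_th + R_L); requiring this ≤ 0.100 gives R_L ≥ R_th(1/0.100 − 1) = 2.286 × 9.000 = 20.6 kΩ.

R_L(min) ≈ 20.6 kΩ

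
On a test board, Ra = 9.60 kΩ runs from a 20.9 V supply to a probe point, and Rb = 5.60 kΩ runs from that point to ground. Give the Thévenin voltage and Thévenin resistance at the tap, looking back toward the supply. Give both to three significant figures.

V_th is the open-circuit tap voltage: 20.9 × 5.60/(9.60 + 5.60) = 7.70 V.
With the supply zeroed, Ra and Rb appear in parallel from the tap: R_th = Ra‖Rb = (9.60 × 5.60)/15.20 = 3.54 kΩ.

V_th = 7.70 V, R_th = 3.54 kΩ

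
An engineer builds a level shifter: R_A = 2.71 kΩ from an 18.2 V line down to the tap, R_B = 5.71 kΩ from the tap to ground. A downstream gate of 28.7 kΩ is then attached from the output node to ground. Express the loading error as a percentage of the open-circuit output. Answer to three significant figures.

6.02 %

The divider's output (Thévenin) resistance is R_A‖R_B = 1.838 kΩ.
Fractional drop under load = R_th/(R_th + R_L) = 1.838 / (1.838 + 28.7) = 0.06018.
So the output falls by 6.02 %.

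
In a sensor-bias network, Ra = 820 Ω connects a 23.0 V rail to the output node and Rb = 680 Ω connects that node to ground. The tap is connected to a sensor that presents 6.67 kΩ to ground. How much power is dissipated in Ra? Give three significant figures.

P ≈ 210 mW

Total resistance from the source is Ra + (Rb‖R_L) = 1437 Ω, so I = 23.0/1437 Ω = 16.00 mA.
P = I²·Ra = (16.00 mA)² × 820 Ω = 210 mW.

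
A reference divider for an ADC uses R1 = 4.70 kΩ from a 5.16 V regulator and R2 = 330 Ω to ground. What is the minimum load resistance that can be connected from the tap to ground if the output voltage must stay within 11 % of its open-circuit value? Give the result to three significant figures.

R_L(min) ≈ 2.49 kΩ

Output resistance R_th = R1‖R2 = (4700 × 330)/5030 = 308.3 Ω.
The fractional drop is R_th/(R_th + R_L); requiring this ≤ 0.110 gives R_L ≥ R_th(1/0.110 − 1) = 308.3 × 8.091 = 2.49 kΩ.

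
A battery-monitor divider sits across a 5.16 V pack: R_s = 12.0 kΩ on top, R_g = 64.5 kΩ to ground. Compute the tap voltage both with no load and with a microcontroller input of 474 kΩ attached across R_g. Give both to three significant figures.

Unloaded: 4.35 V; loaded: 4.26 V

Open-circuit: V = 5.16 × 64.5/(12.0 + 64.5) = 4.35 V.
With the load, R_g becomes R_g‖R_L = 56.77 kΩ, so V = 5.16 × 56.77/68.77 = 4.26 V.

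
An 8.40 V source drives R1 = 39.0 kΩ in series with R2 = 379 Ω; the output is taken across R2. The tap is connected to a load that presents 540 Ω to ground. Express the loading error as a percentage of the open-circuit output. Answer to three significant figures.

41.0 %

The divider's output (Thévenin) resistance is R1‖R2 = 375.4 Ω.
Fractional drop under load = R_th/(R_th + R_L) = 375.4 / (375.4 + 540) = 0.4101.
So the output falls by 41.0 %.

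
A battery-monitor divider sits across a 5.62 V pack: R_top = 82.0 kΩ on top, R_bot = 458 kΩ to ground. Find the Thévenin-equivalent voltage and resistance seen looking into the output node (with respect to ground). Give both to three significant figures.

V_th is the open-circuit tap voltage: 5.62 × 458/(82.0 + 458) = 4.77 V.
With the supply zeroed, R_top and R_bot appear in parallel from the tap: R_th = R_top‖R_bot = (82.0 × 458)/540.0 = 69.5 kΩ.

V_th = 4.77 V, R_th = 69.5 kΩ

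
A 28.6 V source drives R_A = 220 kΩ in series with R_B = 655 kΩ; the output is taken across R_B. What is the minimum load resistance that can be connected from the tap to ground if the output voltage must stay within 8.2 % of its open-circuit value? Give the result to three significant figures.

R_L(min) ≈ 1.84 MΩ

Output resistance R_th = R_A‖R_B = (220 × 655)/875.0 = 164.7 kΩ.
The fractional drop is R_th/(R_th + R_L); requiring this ≤ 0.0820 gives R_L ≥ R_th(1/0.0820 − 1) = 164.7 × 11.20 = 1.84 MΩ.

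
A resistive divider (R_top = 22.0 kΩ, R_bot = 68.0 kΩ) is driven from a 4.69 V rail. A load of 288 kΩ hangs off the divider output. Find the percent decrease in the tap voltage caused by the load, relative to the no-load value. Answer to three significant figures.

The divider's output (Thévenin) resistance is R_top‖R_bot = 16.62 kΩ.
Fractional drop under load = R_th/(R_th + R_L) = 16.62 / (16.62 + 288) = 0.05457.
So the output falls by 5.46 %.

5.46 %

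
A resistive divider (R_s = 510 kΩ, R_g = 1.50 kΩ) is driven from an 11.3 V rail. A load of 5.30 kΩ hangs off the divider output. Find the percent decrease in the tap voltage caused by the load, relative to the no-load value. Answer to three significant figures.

The divider's output (Thévenin) resistance is R_s‖R_g = 1.496 kΩ.
Fractional drop under load = R_th/(R_th + R_L) = 1.496 / (1.496 + 5.30) = 0.2201.
So the output falls by 22.0 %.

22.0 %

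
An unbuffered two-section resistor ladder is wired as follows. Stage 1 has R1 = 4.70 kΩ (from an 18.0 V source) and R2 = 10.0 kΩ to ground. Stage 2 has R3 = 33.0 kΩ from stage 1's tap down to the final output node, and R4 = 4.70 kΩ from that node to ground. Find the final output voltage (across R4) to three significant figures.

V_out ≈ 1.41 V

Stage 2 presents R3+R4 = 37.70 kΩ as a load on stage 1's tap.
Stage 1's lower leg becomes R2‖(R3+R4) = 7.904 kΩ, so V_mid = 18.0 × 7.904/12.60 = 11.29 V.
Stage 2 is itself unloaded: V_out = V_mid × R4/(R3+R4) = 11.29 × 4.70/37.70 = 1.41 V.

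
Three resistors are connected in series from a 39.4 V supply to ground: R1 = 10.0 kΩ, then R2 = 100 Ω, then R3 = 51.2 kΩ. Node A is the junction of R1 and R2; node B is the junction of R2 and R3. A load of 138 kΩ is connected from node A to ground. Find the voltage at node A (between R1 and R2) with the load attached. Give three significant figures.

V ≈ 31.1 V

Below node A the series string R2+R3 = 51300 Ω sits in parallel with the 138000 Ω load: 37400 Ω.
V_A = 39.4 × 37400/(10000 + 37400) = 31.1 V.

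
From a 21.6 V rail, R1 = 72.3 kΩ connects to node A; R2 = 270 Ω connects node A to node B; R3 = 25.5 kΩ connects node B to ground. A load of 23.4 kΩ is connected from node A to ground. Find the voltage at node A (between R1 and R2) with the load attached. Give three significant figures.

V ≈ 3.13 V

Below node A the series string R2+R3 = 25770 Ω sits in parallel with the 23400 Ω load: 12260 Ω.
V_A = 21.6 × 12260/(72300 + 12260) = 3.13 V.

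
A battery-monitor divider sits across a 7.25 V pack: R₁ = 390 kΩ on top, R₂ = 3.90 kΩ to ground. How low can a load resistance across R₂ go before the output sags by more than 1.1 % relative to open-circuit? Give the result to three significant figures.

R_L(min) ≈ 347 kΩ

Output resistance R_th = R₁‖R₂ = (390 × 3.90)/393.9 = 3.861 kΩ.
The fractional drop is R_th/(R_th + R_L); requiring this ≤ 0.0110 gives R_L ≥ R_th(1/0.0110 − 1) = 3.861 × 89.91 = 347 kΩ.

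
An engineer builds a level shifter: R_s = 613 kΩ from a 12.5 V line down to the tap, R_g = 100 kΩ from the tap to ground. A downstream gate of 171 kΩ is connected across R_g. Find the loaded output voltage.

The load sits in parallel with R_g: R_g‖R_L = (100 × 171) / (100 + 171) = 63.10 kΩ.
V_out = 12.5 × 63.10 / (613 + 63.10) = 12.5 × 63.10/676.1 = 1.17 V.
(Unloaded it would have been 1.75 V.)

V_out ≈ 1.17 V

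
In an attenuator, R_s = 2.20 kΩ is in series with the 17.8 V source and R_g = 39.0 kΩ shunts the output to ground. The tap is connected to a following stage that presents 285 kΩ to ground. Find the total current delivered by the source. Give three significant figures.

R_g‖R_L = 34.31 kΩ, so the source sees R_s + R_g‖R_L = 36.51 kΩ.
I = 17.8 V / 36.51 kΩ = 0.488 mA.

I ≈ 0.488 mA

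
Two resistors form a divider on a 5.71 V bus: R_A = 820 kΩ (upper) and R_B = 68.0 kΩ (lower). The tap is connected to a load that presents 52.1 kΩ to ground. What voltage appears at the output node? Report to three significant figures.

V_out ≈ 0.198 V

The load sits in parallel with R_B: R_B‖R_L = (68.0 × 52.1) / (68.0 + 52.1) = 29.50 kΩ.
V_out = 5.71 × 29.50 / (820 + 29.50) = 5.71 × 29.50/849.5 = 0.198 V.
(Unloaded it would have been 0.437 V.)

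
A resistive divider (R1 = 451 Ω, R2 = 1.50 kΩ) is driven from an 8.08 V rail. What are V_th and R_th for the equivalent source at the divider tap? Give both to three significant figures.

V_th = 6.21 V, R_th = 347 Ω

V_th is the open-circuit tap voltage: 8.08 × 1500/(451 + 1500) = 6.21 V.
With the supply zeroed, R1 and R2 appear in parallel from the tap: R_th = R1‖R2 = (451 × 1500)/1951 = 347 Ω.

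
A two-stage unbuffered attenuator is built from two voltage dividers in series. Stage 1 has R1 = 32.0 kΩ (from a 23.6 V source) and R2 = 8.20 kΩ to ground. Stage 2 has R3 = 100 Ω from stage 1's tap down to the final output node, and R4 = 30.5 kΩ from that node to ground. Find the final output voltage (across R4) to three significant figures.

Stage 2 presents R3+R4 = 30600 Ω as a load on stage 1's tap.
Stage 1's lower leg becomes R2‖(R3+R4) = 6467 Ω, so V_mid = 23.6 × 6467/38470 = 3.968 V.
Stage 2 is itself unloaded: V_out = V_mid × R4/(R3+R4) = 3.968 × 30500/30600 = 3.95 V.

V_out ≈ 3.95 V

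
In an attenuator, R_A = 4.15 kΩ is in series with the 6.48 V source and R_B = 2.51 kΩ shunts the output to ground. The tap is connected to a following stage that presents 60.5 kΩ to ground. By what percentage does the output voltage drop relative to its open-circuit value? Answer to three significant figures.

The divider's output (Thévenin) resistance is R_A‖R_B = 1.564 kΩ.
Fractional drop under load = R_th/(R_th + R_L) = 1.564 / (1.564 + 60.5) = 0.02520.
So the output falls by 2.52 %.

2.52 %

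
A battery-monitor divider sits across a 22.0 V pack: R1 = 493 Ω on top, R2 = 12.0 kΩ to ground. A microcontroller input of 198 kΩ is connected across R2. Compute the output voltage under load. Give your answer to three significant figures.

The load sits in parallel with R2: R2‖R_L = (12000 × 198000) / (12000 + 198000) = 11310 Ω.
V_out = 22.0 × 11310 / (493 + 11310) = 22.0 × 11310/11810 = 21.1 V.
(Unloaded it would have been 21.1 V.)

V_out ≈ 21.1 V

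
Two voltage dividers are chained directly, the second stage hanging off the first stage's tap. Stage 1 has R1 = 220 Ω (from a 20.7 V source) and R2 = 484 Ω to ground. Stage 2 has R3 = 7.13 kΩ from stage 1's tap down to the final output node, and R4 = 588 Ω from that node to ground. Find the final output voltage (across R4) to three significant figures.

V_out ≈ 1.06 V

Stage 2 presents R3+R4 = 7718 Ω as a load on stage 1's tap.
Stage 1's lower leg becomes R2‖(R3+R4) = 455.4 Ω, so V_mid = 20.7 × 455.4/675.4 = 13.96 V.
Stage 2 is itself unloaded: V_out = V_mid × R4/(R3+R4) = 13.96 × 588/7718 = 1.06 V.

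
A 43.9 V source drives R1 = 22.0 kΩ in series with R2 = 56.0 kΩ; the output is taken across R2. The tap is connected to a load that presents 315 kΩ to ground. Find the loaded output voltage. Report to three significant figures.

V_out ≈ 30.0 V

The load sits in parallel with R2: R2‖R_L = (56.0 × 315) / (56.0 + 315) = 47.55 kΩ.
V_out = 43.9 × 47.55 / (22.0 + 47.55) = 43.9 × 47.55/69.55 = 30.0 V.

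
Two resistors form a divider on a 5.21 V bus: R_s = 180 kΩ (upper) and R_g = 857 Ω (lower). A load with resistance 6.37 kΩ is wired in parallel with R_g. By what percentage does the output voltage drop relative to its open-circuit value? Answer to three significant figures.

11.8 %

The divider's output (Thévenin) resistance is R_s‖R_g = 852.9 Ω.
Fractional drop under load = R_th/(R_th + R_L) = 852.9 / (852.9 + 6370) = 0.1181.
So the output falls by 11.8 %.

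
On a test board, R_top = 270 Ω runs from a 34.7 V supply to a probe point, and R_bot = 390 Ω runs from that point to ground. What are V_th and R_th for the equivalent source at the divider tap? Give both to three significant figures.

V_th = 20.5 V, R_th = 160 Ω

V_th is the open-circuit tap voltage: 34.7 × 390/(270 + 390) = 20.5 V.
With the supply zeroed, R_top and R_bot appear in parallel from the tap: R_th = R_top‖R_bot = (270 × 390)/660.0 = 160 Ω.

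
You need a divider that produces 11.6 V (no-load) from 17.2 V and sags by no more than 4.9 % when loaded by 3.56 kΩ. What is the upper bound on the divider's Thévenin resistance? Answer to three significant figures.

R_th ≤ 183 Ω

Loading drop = R_th/(R_th + R_L) ≤ 0.0490, so R_th ≤ R_L · ε/(1−ε) = 3.56 kΩ × 0.0490/0.9510 = 183 Ω.
(Any R1, R2 with R2/(R1+R2) = 0.674 and R1‖R2 ≤ 183 Ω will meet the spec.)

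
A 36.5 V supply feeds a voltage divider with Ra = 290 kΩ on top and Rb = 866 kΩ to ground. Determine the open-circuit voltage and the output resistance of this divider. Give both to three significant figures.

V_th is the open-circuit tap voltage: 36.5 × 866/(290 + 866) = 27.3 V.
With the supply zeroed, Ra and Rb appear in parallel from the tap: R_th = Ra‖Rb = (290 × 866)/1156 = 217 kΩ.

V_th = 27.3 V, R_th = 217 kΩ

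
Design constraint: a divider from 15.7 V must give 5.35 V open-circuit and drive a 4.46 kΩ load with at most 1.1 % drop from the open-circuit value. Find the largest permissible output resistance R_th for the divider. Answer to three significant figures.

R_th ≤ 49.6 Ω

Loading drop = R_th/(R_th + R_L) ≤ 0.0110, so R_th ≤ R_L · ε/(1−ε) = 4.46 kΩ × 0.0110/0.9890 = 49.6 Ω.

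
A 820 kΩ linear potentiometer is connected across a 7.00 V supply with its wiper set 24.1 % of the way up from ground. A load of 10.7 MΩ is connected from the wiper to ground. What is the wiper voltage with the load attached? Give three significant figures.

The wiper splits the pot into (1−α)R = 622.4 kΩ above and αR = 197.6 kΩ below.
Lower section ‖ load = 194.0 kΩ.
V_wiper = 7.00 × 194.0/(622.4 + 194.0) = 1.66 V.

V ≈ 1.66 V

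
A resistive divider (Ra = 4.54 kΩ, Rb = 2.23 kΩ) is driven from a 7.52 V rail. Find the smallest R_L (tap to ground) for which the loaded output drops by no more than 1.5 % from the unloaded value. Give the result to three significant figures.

Output resistance R_th = Ra‖Rb = (4.54 × 2.23)/6.770 = 1.495 kΩ.
The fractional drop is R_th/(R_th + R_L); requiring this ≤ 0.0150 gives R_L ≥ R_th(1/0.0150 − 1) = 1.495 × 65.67 = 98.2 kΩ.

R_L(min) ≈ 98.2 kΩ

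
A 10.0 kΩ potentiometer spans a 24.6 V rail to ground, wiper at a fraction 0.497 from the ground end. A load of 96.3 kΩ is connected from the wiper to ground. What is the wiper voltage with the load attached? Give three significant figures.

V ≈ 11.9 V

The wiper splits the pot into (1−α)R = 5.030 kΩ above and αR = 4.970 kΩ below.
Lower section ‖ load = 4.726 kΩ.
V_wiper = 24.6 × 4.726/(5.030 + 4.726) = 11.9 V.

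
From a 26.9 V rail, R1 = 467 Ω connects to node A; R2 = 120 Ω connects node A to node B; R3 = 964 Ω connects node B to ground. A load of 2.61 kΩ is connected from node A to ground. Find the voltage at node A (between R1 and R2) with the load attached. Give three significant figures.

Below node A the series string R2+R3 = 1084 Ω sits in parallel with the 2610 Ω load: 765.9 Ω.
V_A = 26.9 × 765.9/(467 + 765.9) = 16.7 V.

V ≈ 16.7 V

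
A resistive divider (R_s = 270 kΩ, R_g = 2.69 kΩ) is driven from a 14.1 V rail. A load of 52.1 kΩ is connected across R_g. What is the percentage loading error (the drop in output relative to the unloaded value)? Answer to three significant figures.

The divider's output (Thévenin) resistance is R_s‖R_g = 2.663 kΩ.
Fractional drop under load = R_th/(R_th + R_L) = 2.663 / (2.663 + 52.1) = 0.04864.
So the output falls by 4.86 %.

4.86 %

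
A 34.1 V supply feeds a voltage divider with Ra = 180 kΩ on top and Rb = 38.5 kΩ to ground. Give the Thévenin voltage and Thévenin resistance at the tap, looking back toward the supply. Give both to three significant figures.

V_th is the open-circuit tap voltage: 34.1 × 38.5/(180 + 38.5) = 6.01 V.
With the supply zeroed, Ra and Rb appear in parallel from the tap: R_th = Ra‖Rb = (180 × 38.5)/218.5 = 31.7 kΩ.

V_th = 6.01 V, R_th = 31.7 kΩ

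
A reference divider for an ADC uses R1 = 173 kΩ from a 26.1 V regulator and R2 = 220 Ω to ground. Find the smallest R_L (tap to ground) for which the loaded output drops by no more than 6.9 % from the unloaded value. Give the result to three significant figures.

R_L(min) ≈ 2.96 kΩ

Output resistance R_th = R1‖R2 = (173000 × 220)/173200 = 219.7 Ω.
The fractional drop is R_th/(R_th + R_L); requiring this ≤ 0.0690 gives R_L ≥ R_th(1/0.0690 − 1) = 219.7 × 13.49 = 2.96 kΩ.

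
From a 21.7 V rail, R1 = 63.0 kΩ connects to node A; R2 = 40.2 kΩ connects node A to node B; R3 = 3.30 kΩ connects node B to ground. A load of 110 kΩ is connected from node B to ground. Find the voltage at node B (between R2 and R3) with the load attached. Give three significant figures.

At node B, R3 is in parallel with the load: R3‖R_L = 3.204 kΩ.
Below node A the resistance is R2 + (R3‖R_L) = 43.40 kΩ, so V_A = 21.7 × 43.40/106.4 = 8.852 V.
Then V_B = V_A × (R3‖R_L)/(R2 + R3‖R_L) = 8.852 × 3.204/43.40 = 0.653 V.

V ≈ 0.653 V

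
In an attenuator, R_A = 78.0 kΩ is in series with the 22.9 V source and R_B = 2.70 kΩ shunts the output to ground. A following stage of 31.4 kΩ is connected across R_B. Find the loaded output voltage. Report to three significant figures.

V_out ≈ 0.707 V

The load sits in parallel with R_B: R_B‖R_L = (2.70 × 31.4) / (2.70 + 31.4) = 2.486 kΩ.
V_out = 22.9 × 2.486 / (78.0 + 2.486) = 22.9 × 2.486/80.49 = 0.707 V.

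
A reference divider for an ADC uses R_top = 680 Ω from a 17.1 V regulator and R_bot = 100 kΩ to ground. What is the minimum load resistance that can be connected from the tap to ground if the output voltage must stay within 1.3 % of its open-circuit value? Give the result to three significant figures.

Output resistance R_th = R_top‖R_bot = (680 × 100000)/100700 = 675.4 Ω.
The fractional drop is R_th/(R_th + R_L); requiring this ≤ 0.0130 gives R_L ≥ R_th(1/0.0130 − 1) = 675.4 × 75.92 = 51.3 kΩ.

R_L(min) ≈ 51.3 kΩ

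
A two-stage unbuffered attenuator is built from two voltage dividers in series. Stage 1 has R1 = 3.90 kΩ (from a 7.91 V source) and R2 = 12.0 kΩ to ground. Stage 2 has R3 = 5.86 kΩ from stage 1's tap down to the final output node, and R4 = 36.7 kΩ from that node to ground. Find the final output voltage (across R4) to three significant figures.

Stage 2 presents R3+R4 = 42.56 kΩ as a load on stage 1's tap.
Stage 1's lower leg becomes R2‖(R3+R4) = 9.361 kΩ, so V_mid = 7.91 × 9.361/13.26 = 5.584 V.
Stage 2 is itself unloaded: V_out = V_mid × R4/(R3+R4) = 5.584 × 36.7/42.56 = 4.81 V.

V_out ≈ 4.81 V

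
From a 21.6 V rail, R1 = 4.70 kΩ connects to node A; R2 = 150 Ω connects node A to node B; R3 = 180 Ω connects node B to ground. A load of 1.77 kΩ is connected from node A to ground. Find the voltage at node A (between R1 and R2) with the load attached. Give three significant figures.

V ≈ 1.21 V

Below node A the series string R2+R3 = 330.0 Ω sits in parallel with the 1770 Ω load: 278.1 Ω.
V_A = 21.6 × 278.1/(4700 + 278.1) = 1.21 V.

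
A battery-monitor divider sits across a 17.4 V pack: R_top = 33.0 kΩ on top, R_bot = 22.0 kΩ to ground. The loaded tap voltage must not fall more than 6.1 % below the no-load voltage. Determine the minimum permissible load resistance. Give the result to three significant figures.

Output resistance R_th = R_top‖R_bot = (33.0 × 22.0)/55.00 = 13.20 kΩ.
The fractional drop is R_th/(R_th + R_L); requiring this ≤ 0.0610 gives R_L ≥ R_th(1/0.0610 − 1) = 13.20 × 15.39 = 203 kΩ.

R_L(min) ≈ 203 kΩ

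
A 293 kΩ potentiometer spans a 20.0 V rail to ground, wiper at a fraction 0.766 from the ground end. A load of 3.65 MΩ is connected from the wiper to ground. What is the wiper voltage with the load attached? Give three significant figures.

The wiper splits the pot into (1−α)R = 68.56 kΩ above and αR = 224.4 kΩ below.
Lower section ‖ load = 211.4 kΩ.
V_wiper = 20.0 × 211.4/(68.56 + 211.4) = 15.1 V.

V ≈ 15.1 V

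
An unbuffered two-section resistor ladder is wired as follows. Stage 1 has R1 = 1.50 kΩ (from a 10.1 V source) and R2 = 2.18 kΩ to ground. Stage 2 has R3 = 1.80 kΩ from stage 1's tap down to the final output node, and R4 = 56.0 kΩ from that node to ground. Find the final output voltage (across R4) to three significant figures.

V_out ≈ 5.71 V

Stage 2 presents R3+R4 = 57.80 kΩ as a load on stage 1's tap.
Stage 1's lower leg becomes R2‖(R3+R4) = 2.101 kΩ, so V_mid = 10.1 × 2.101/3.601 = 5.893 V.
Stage 2 is itself unloaded: V_out = V_mid × R4/(R3+R4) = 5.893 × 56.0/57.80 = 5.71 V.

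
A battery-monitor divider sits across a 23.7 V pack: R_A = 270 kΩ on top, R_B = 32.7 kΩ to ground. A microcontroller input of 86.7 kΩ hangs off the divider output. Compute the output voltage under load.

V_out ≈ 1.92 V

The load sits in parallel with R_B: R_B‖R_L = (32.7 × 86.7) / (32.7 + 86.7) = 23.74 kΩ.
V_out = 23.7 × 23.74 / (270 + 23.74) = 23.7 × 23.74/293.7 = 1.92 V.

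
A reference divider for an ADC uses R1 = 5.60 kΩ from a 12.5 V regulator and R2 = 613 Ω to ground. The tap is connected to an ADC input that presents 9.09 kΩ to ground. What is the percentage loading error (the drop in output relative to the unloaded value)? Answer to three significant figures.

The divider's output (Thévenin) resistance is R1‖R2 = 552.5 Ω.
Fractional drop under load = R_th/(R_th + R_L) = 552.5 / (552.5 + 9090) = 0.05730.
So the output falls by 5.73 %.

5.73 %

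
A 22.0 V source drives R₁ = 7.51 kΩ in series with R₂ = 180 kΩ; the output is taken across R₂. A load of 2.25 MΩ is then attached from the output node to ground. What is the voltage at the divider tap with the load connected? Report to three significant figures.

The load sits in parallel with R₂: R₂‖R_L = (180 × 2250) / (180 + 2250) = 166.7 kΩ.
V_out = 22.0 × 166.7 / (7.51 + 166.7) = 22.0 × 166.7/174.2 = 21.1 V.
(Unloaded it would have been 21.1 V.)

V_out ≈ 21.1 V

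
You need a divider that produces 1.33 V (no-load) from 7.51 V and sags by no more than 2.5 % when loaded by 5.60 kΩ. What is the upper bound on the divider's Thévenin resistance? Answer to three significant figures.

R_th ≤ 144 Ω

Loading drop = R_th/(R_th + R_L) ≤ 0.0250, so R_th ≤ R_L · ε/(1−ε) = 5.60 kΩ × 0.0250/0.9750 = 144 Ω.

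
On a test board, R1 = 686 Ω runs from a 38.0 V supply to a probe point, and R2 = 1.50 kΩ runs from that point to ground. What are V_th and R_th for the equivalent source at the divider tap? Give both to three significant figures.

V_th is the open-circuit tap voltage: 38.0 × 1500/(686 + 1500) = 26.1 V.
With the supply zeroed, R1 and R2 appear in parallel from the tap: R_th = R1‖R2 = (686 × 1500)/2186 = 471 Ω.

V_th = 26.1 V, R_th = 471 Ω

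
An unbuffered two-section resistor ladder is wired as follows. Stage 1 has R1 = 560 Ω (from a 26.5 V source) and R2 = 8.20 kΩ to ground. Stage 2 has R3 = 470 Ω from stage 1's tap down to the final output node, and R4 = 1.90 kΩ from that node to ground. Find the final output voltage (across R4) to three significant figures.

Stage 2 presents R3+R4 = 2370 Ω as a load on stage 1's tap.
Stage 1's lower leg becomes R2‖(R3+R4) = 1839 Ω, so V_mid = 26.5 × 1839/2399 = 20.31 V.
Stage 2 is itself unloaded: V_out = V_mid × R4/(R3+R4) = 20.31 × 1900/2370 = 16.3 V.

V_out ≈ 16.3 V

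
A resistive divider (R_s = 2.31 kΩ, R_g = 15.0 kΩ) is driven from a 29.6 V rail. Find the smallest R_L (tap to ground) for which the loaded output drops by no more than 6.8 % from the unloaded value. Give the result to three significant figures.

R_L(min) ≈ 27.4 kΩ

Output resistance R_th = R_s‖R_g = (2.31 × 15.0)/17.31 = 2.002 kΩ.
The fractional drop is R_th/(R_th + R_L); requiring this ≤ 0.0680 gives R_L ≥ R_th(1/0.0680 − 1) = 2.002 × 13.71 = 27.4 kΩ.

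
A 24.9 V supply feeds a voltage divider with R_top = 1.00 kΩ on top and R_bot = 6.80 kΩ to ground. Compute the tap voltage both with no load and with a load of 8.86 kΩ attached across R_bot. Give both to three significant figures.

Open-circuit: V = 24.9 × 6.80/(1.00 + 6.80) = 21.7 V.
With the load, R_bot becomes R_bot‖R_L = 3.847 kΩ, so V = 24.9 × 3.847/4.847 = 19.8 V.

Unloaded: 21.7 V; loaded: 19.8 V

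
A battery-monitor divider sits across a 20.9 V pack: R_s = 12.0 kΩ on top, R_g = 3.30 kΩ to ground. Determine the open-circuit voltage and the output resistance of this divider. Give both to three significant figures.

V_th = 4.51 V, R_th = 2.59 kΩ

V_th is the open-circuit tap voltage: 20.9 × 3.30/(12.0 + 3.30) = 4.51 V.
With the supply zeroed, R_s and R_g appear in parallel from the tap: R_th = R_s‖R_g = (12.0 × 3.30)/15.30 = 2.59 kΩ.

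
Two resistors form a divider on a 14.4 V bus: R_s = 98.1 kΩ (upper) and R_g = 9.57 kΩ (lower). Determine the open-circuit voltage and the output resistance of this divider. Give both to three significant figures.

V_th is the open-circuit tap voltage: 14.4 × 9.57/(98.1 + 9.57) = 1.28 V.
With the supply zeroed, R_s and R_g appear in parallel from the tap: R_th = R_s‖R_g = (98.1 × 9.57)/107.7 = 8.72 kΩ.

V_th = 1.28 V, R_th = 8.72 kΩ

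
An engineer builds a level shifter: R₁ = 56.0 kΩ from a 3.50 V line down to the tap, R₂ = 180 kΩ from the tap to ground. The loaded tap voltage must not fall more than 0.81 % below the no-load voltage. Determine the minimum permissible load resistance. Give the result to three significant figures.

R_L(min) ≈ 5.23 MΩ

Output resistance R_th = R₁‖R₂ = (56.0 × 180)/236.0 = 42.71 kΩ.
The fractional drop is R_th/(R_th + R_L); requiring this ≤ 0.00810 gives R_L ≥ R_th(1/0.00810 − 1) = 42.71 × 122.5 = 5.23 MΩ.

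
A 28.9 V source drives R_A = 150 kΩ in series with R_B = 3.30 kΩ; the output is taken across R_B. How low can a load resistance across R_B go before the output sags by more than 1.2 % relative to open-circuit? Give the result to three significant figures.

Output resistance R_th = R_A‖R_B = (150 × 3.30)/153.3 = 3.229 kΩ.
The fractional drop is R_th/(R_th + R_L); requiring this ≤ 0.0120 gives R_L ≥ R_th(1/0.0120 − 1) = 3.229 × 82.33 = 266 kΩ.

R_L(min) ≈ 266 kΩ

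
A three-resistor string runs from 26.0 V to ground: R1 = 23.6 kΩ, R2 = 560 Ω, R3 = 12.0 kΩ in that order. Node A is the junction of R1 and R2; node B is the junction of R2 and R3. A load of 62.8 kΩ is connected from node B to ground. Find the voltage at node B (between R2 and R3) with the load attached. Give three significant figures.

At node B, R3 is in parallel with the load: R3‖R_L = 10070 Ω.
Below node A the resistance is R2 + (R3‖R_L) = 10630 Ω, so V_A = 26.0 × 10630/34230 = 8.077 V.
Then V_B = V_A × (R3‖R_L)/(R2 + R3‖R_L) = 8.077 × 10070/10630 = 7.65 V.

V ≈ 7.65 V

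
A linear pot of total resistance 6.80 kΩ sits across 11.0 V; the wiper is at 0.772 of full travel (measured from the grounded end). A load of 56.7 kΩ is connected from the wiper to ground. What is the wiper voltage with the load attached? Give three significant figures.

V ≈ 8.32 V

The wiper splits the pot into (1−α)R = 1.550 kΩ above and αR = 5.250 kΩ below.
Lower section ‖ load = 4.805 kΩ.
V_wiper = 11.0 × 4.805/(1.550 + 4.805) = 8.32 V.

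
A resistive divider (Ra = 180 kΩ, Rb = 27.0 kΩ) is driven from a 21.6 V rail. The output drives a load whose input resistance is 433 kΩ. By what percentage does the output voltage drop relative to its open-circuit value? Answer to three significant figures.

5.14 %

The divider's output (Thévenin) resistance is Ra‖Rb = 23.48 kΩ.
Fractional drop under load = R_th/(R_th + R_L) = 23.48 / (23.48 + 433) = 0.05143.
So the output falls by 5.14 %.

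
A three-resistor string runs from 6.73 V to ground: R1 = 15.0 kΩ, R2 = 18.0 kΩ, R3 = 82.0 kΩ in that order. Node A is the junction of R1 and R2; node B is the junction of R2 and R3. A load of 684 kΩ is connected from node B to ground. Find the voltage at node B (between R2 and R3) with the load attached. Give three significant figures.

At node B, R3 is in parallel with the load: R3‖R_L = 73.22 kΩ.
Below node A the resistance is R2 + (R3‖R_L) = 91.22 kΩ, so V_A = 6.73 × 91.22/106.2 = 5.780 V.
Then V_B = V_A × (R3‖R_L)/(R2 + R3‖R_L) = 5.780 × 73.22/91.22 = 4.64 V.

V ≈ 4.64 V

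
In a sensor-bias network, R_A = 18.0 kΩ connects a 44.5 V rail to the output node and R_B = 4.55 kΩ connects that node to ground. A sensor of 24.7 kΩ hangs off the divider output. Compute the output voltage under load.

V_out ≈ 7.83 V

The load sits in parallel with R_B: R_B‖R_L = (4.55 × 24.7) / (4.55 + 24.7) = 3.842 kΩ.
V_out = 44.5 × 3.842 / (18.0 + 3.842) = 44.5 × 3.842/21.84 = 7.83 V.
(Unloaded it would have been 8.98 V.)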